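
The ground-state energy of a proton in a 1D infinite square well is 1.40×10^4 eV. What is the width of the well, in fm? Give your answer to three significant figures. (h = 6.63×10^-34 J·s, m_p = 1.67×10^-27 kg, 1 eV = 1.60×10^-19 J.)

L = 121 fm

From E_n = n²h²/(8m_pL²), L = n·h/√(8m_pE_n).
E_1 = 1.40×10^4 eV = 2.240×10^-15 J, so L = 1·6.63×10^-34/√(8·1.67×10^-27·2.240×10^-15) = 1.21×10^-13 m = 121 fm.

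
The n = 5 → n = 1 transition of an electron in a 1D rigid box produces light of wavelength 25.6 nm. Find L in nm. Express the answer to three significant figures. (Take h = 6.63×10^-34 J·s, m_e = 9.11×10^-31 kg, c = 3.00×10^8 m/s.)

L = 0.432 nm

The photon carries ΔE = hc/λ = 6.63×10^-34·3.00×10^8/2.56×10^-8 m = 7.770×10^-18 J.
Since ΔE = (5² − 1²)E_1, E_1 = 3.237×10^-19 J, and L = h/√(8m_eE_1) = 4.32×10^-10 m = 0.432 nm.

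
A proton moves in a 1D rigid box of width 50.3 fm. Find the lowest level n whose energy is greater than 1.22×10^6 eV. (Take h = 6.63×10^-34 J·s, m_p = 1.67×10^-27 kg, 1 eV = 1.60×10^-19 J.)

E_1 = h²/(8m_pL²) = 1.300×10^-14 J = 8.125×10^4 eV.
Need n² > 1.22×10^6/8.125×10^4 = 15.02, i.e. n > 3.876.
The smallest integer satisfying this is n = 4.

n = 4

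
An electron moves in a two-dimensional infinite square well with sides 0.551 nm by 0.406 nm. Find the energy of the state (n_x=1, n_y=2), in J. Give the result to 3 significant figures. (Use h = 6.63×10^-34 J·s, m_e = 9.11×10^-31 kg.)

E = 1.66×10^-18 J

For a 2D rectangular well E = (h²/8m_e)·Σ n_i²/L_i² = (6.63×10^-34)²/(8·9.11×10^-31) · [1²/(0.551 nm)² + 2²/(0.406 nm)²].
Evaluating gives E = 1.66×10^-18 J.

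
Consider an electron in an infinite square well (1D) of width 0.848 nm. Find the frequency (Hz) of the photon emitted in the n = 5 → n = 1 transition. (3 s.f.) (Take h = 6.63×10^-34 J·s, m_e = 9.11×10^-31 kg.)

E_1 = h²/(8m_eL²) = 8.387×10^-20 J and ΔE = (5² − 1²)E_1 = 2.013×10^-18 J.
f = ΔE/h = 2.013×10^-18/6.63×10^-34 = 3.04×10^15 Hz.

f = 3.04×10^15 Hz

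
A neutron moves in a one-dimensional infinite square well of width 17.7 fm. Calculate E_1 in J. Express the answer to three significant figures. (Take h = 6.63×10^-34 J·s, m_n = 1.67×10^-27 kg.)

For an infinite well E_n = n²h²/(8m_nL²), so E_1 = h²/(8m_nL²) = (6.63×10^-34)²/(8·1.67×10^-27·(1.77×10^-14 m)²) = 1.050×10^-13 J.

E_1 = 1.05×10^-13 J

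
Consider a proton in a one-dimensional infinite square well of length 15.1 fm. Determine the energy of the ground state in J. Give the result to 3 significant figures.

E_1 = 1.44×10^-13 J

For an infinite well E_n = n²h²/(8m_pL²), so E_1 = h²/(8m_pL²) = (6.626×10^-34)²/(8·1.673×10^-27·(1.51×10^-14 m)²) = 1.439×10^-13 J.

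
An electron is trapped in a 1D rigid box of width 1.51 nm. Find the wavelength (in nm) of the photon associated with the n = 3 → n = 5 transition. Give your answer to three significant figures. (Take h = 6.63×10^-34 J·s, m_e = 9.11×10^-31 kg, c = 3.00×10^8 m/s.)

λ = 470 nm

E_1 = h²/(8m_eL²) = 2.645×10^-20 J, so ΔE = (5² − 3²)E_1 = 4.232×10^-19 J.
λ = hc/ΔE = (6.63×10^-34·3.00×10^8)/4.232×10^-19 = 4.70×10^-7 m = 470 nm.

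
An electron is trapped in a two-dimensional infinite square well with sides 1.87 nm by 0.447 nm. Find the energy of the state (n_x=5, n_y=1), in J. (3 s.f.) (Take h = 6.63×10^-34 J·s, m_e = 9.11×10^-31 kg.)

For a 2D rectangular well E = (h²/8m_e)·Σ n_i²/L_i² = (6.63×10^-34)²/(8·9.11×10^-31) · [5²/(1.87 nm)² + 1²/(0.447 nm)²].
Evaluating gives E = 7.33×10^-19 J.

E = 7.33×10^-19 J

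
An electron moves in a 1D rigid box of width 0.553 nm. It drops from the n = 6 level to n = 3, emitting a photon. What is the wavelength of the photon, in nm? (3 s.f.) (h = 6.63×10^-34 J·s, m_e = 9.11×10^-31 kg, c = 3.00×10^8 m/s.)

E_1 = h²/(8m_eL²) = 1.972×10^-19 J, so ΔE = (6² − 3²)E_1 = 5.324×10^-18 J.
λ = hc/ΔE = (6.63×10^-34·3.00×10^8)/5.324×10^-18 = 3.74×10^-8 m = 37.4 nm.

λ = 37.4 nm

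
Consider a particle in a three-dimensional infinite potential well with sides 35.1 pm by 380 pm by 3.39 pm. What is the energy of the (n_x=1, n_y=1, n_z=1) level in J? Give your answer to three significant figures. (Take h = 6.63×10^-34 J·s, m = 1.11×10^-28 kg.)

For a 3D rectangular well E = (h²/8m)·Σ n_i²/L_i² = (6.63×10^-34)²/(8·1.11×10^-28) · [1²/(35.1 pm)² + 1²/(380 pm)² + 1²/(3.39 pm)²].
Evaluating gives E = 4.35×10^-17 J.

E = 4.35×10^-17 J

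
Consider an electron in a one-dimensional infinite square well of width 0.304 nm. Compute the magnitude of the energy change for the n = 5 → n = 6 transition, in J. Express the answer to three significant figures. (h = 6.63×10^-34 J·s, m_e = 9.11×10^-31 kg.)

E_1 = h²/(8m_eL²) = 6.526×10^-19 J.
|ΔE| = |5² − 6²|·E_1 = 11·6.526×10^-19 J = 7.18×10^-18 J.

|ΔE| = 7.18×10^-18 J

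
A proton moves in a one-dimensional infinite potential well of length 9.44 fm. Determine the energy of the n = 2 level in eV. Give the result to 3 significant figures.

E_2 = 9.19×10^6 eV

For an infinite well E_n = n²h²/(8m_pL²), so E_1 = h²/(8m_pL²) = (6.626×10^-34)²/(8·1.673×10^-27·(9.44×10^-15 m)²) = 3.681×10^-13 J.
Then E_2 = 2²·E_1 = 4·3.681×10^-13 J = 1.472×10^-12 J.
Converting, E_2 = 1.472×10^-12 J / (1.602×10^-19 J/eV) = 9.19×10^6 eV.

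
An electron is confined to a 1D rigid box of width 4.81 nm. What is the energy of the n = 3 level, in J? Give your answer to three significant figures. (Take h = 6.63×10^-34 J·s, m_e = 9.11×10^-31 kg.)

For an infinite well E_n = n²h²/(8m_eL²), so E_1 = h²/(8m_eL²) = (6.63×10^-34)²/(8·9.11×10^-31·(4.81×10^-9 m)²) = 2.607×10^-21 J.
Then E_3 = 3²·E_1 = 9·2.607×10^-21 J = 2.35×10^-20 J.

E_3 = 2.35×10^-20 J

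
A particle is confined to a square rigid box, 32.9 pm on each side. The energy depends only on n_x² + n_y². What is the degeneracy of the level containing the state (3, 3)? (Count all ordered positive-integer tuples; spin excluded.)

The level has n_x² + n_y² = 18. The ordered positive-integer solutions are (3, 3).
That gives 1 state.

degeneracy = 1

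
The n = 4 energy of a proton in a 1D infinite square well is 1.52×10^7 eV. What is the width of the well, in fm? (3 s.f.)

From E_n = n²h²/(8m_pL²), L = n·h/√(8m_pE_n).
E_4 = 1.52×10^7 eV = 2.435×10^-12 J, so L = 4·6.626×10^-34/√(8·1.673×10^-27·2.435×10^-12) = 1.47×10^-14 m = 14.7 fm.

L = 14.7 fm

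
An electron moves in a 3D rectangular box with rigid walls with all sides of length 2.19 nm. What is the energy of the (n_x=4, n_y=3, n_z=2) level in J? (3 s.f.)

For a 3D rectangular well E = (h²/8m_e)·Σ n_i²/L_i² = (6.626×10^-34)²/(8·9.109×10^-31) · [4²/(2.19 nm)² + 3²/(2.19 nm)² + 2²/(2.19 nm)²].
Evaluating gives E = 3.64×10^-19 J.

E = 3.64×10^-19 J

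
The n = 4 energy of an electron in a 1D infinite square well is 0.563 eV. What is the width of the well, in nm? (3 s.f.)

From E_n = n²h²/(8m_eL²), L = n·h/√(8m_eE_n).
E_4 = 0.563 eV = 9.019×10^-20 J, so L = 4·6.626×10^-34/√(8·9.109×10^-31·9.019×10^-20) = 3.27×10^-9 m = 3.27 nm.

L = 3.27 nm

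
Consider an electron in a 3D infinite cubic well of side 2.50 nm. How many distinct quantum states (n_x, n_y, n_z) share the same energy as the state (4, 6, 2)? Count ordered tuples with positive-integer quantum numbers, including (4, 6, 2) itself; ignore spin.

The level has n_x² + n_y² + n_z² = 56. The ordered positive-integer solutions are (2, 4, 6), (2, 6, 4), (4, 2, 6), (4, 6, 2), (6, 2, 4), (6, 4, 2).
That gives 6 states.

degeneracy = 6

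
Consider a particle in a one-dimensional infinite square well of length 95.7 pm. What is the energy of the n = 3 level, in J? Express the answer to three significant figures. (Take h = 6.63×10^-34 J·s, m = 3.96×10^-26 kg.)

E_3 = 1.36×10^-21 J

For an infinite well E_n = n²h²/(8mL²), so E_1 = h²/(8mL²) = (6.63×10^-34)²/(8·3.96×10^-26·(9.57×10^-11 m)²) = 1.515×10^-22 J.
Then E_3 = 3²·E_1 = 9·1.515×10^-22 J = 1.36×10^-21 J.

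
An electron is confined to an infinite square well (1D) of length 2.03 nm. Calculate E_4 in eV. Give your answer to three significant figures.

For an infinite well E_n = n²h²/(8m_eL²), so E_1 = h²/(8m_eL²) = (6.626×10^-34)²/(8·9.109×10^-31·(2.03×10^-9 m)²) = 1.462×10^-20 J.
Then E_4 = 4²·E_1 = 16·1.462×10^-20 J = 2.339×10^-19 J.
Converting, E_4 = 2.339×10^-19 J / (1.602×10^-19 J/eV) = 1.46 eV.

E_4 = 1.46 eV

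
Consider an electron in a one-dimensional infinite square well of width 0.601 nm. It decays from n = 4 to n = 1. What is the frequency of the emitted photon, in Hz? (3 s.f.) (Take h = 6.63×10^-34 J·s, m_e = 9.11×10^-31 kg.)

f = 3.78×10^15 Hz

E_1 = h²/(8m_eL²) = 1.670×10^-19 J and ΔE = (4² − 1²)E_1 = 2.505×10^-18 J.
f = ΔE/h = 2.505×10^-18/6.63×10^-34 = 3.78×10^15 Hz.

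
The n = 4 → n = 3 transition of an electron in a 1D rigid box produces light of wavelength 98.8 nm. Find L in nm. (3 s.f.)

L = 0.458 nm

The photon carries ΔE = hc/λ = 6.626×10^-34·2.998×10^8/9.88×10^-8 m = 2.011×10^-18 J.
Since ΔE = (4² − 3²)E_1, E_1 = 2.873×10^-19 J, and L = h/√(8m_eE_1) = 4.58×10^-10 m = 0.458 nm.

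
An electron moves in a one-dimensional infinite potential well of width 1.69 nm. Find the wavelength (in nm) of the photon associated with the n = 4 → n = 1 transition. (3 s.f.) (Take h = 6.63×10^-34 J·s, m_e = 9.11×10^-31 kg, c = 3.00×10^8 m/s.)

λ = 628 nm

E_1 = h²/(8m_eL²) = 2.112×10^-20 J, so ΔE = (4² − 1²)E_1 = 3.168×10^-19 J.
λ = hc/ΔE = (6.63×10^-34·3.00×10^8)/3.168×10^-19 = 6.28×10^-7 m = 628 nm.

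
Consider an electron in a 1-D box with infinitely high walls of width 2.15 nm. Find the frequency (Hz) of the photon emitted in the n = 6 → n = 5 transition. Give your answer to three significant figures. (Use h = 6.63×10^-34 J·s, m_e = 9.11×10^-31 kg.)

E_1 = h²/(8m_eL²) = 1.305×10^-20 J and ΔE = (6² − 5²)E_1 = 1.435×10^-19 J.
f = ΔE/h = 1.435×10^-19/6.63×10^-34 = 2.16×10^14 Hz.

f = 2.16×10^14 Hz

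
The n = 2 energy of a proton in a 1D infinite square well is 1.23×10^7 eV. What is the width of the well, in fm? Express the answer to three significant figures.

From E_n = n²h²/(8m_pL²), L = n·h/√(8m_pE_n).
E_2 = 1.23×10^7 eV = 1.970×10^-12 J, so L = 2·6.626×10^-34/√(8·1.673×10^-27·1.970×10^-12) = 8.16×10^-15 m = 8.16 fm.

L = 8.16 fm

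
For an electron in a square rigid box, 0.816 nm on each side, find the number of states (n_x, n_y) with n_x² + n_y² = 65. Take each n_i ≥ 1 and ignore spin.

The level has n_x² + n_y² = 65. The ordered positive-integer solutions are (1, 8), (4, 7), (7, 4), (8, 1).
That gives 4 states.

degeneracy = 4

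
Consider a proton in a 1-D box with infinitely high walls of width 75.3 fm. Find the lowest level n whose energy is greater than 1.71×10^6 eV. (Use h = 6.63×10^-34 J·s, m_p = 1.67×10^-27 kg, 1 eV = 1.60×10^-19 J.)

n = 7

E_1 = h²/(8m_pL²) = 5.803×10^-15 J = 3.627×10^4 eV.
Need n² > 1.71×10^6/3.627×10^4 = 47.15, i.e. n > 6.867.
The smallest integer satisfying this is n = 7.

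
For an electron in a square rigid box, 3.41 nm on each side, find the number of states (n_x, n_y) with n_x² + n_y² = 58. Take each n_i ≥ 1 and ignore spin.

degeneracy = 2

The level has n_x² + n_y² = 58. The ordered positive-integer solutions are (3, 7), (7, 3).
That gives 2 states.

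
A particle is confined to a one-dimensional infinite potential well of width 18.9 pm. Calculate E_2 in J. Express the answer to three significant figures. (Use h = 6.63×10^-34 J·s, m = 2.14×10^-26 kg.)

For an infinite well E_n = n²h²/(8mL²), so E_1 = h²/(8mL²) = (6.63×10^-34)²/(8·2.14×10^-26·(1.89×10^-11 m)²) = 7.188×10^-21 J.
Then E_2 = 2²·E_1 = 4·7.188×10^-21 J = 2.88×10^-20 J.

E_2 = 2.88×10^-20 J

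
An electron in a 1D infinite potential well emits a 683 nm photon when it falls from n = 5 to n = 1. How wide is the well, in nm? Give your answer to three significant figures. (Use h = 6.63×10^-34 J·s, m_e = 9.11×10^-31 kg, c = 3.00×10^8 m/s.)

The photon carries ΔE = hc/λ = 6.63×10^-34·3.00×10^8/6.83×10^-7 m = 2.912×10^-19 J.
Since ΔE = (5² − 1²)E_1, E_1 = 1.213×10^-20 J, and L = h/√(8m_eE_1) = 2.23×10^-9 m = 2.23 nm.

L = 2.23 nm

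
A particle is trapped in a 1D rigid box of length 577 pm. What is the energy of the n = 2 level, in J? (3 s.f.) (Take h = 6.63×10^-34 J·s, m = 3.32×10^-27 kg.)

E_2 = 1.99×10^-22 J

For an infinite well E_n = n²h²/(8mL²), so E_1 = h²/(8mL²) = (6.63×10^-34)²/(8·3.32×10^-27·(5.77×10^-10 m)²) = 4.971×10^-23 J.
Then E_2 = 2²·E_1 = 4·4.971×10^-23 J = 1.99×10^-22 J.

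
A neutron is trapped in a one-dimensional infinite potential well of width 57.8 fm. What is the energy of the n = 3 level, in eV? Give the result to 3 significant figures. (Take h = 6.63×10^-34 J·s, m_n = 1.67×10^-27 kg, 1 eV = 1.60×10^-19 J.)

E_3 = 5.54×10^5 eV

For an infinite well E_n = n²h²/(8m_nL²), so E_1 = h²/(8m_nL²) = (6.63×10^-34)²/(8·1.67×10^-27·(5.78×10^-14 m)²) = 9.848×10^-15 J.
Then E_3 = 3²·E_1 = 9·9.848×10^-15 J = 8.863×10^-14 J.
Converting, E_3 = 8.863×10^-14 J / (1.60×10^-19 J/eV) = 5.54×10^5 eV.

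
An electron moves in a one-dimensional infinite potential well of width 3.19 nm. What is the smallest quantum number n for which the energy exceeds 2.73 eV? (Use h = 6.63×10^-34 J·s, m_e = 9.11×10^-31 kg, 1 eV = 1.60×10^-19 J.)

E_1 = h²/(8m_eL²) = 5.927×10^-21 J = 0.03704 eV.
Need n² > 2.73/0.03704 = 73.70, i.e. n > 8.585.
The smallest integer satisfying this is n = 9.

n = 9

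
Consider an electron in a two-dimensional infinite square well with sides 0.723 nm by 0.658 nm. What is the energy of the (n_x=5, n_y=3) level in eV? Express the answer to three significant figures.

For a 2D rectangular well E = (h²/8m_e)·Σ n_i²/L_i² = (6.626×10^-34)²/(8·9.109×10^-31) · [5²/(0.723 nm)² + 3²/(0.658 nm)²].
Evaluating gives E = 4.134×10^-18 J = 25.8 eV.

E = 25.8 eV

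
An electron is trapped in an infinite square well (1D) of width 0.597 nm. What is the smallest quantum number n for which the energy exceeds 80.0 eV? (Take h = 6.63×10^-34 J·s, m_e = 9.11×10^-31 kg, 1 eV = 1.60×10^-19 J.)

n = 9

E_1 = h²/(8m_eL²) = 1.692×10^-19 J = 1.058 eV.
Need n² > 80.0/1.058 = 75.61, i.e. n > 8.695.
The smallest integer satisfying this is n = 9.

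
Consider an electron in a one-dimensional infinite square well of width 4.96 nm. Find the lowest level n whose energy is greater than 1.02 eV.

n = 9

E_1 = h²/(8m_eL²) = 2.449×10^-21 J = 0.01529 eV.
Need n² > 1.02/0.01529 = 66.71, i.e. n > 8.168.
The smallest integer satisfying this is n = 9.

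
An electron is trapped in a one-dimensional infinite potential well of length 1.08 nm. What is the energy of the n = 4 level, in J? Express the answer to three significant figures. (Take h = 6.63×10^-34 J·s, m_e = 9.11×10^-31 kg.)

For an infinite well E_n = n²h²/(8m_eL²), so E_1 = h²/(8m_eL²) = (6.63×10^-34)²/(8·9.11×10^-31·(1.08×10^-9 m)²) = 5.171×10^-20 J.
Then E_4 = 4²·E_1 = 16·5.171×10^-20 J = 8.27×10^-19 J.

E_4 = 8.27×10^-19 J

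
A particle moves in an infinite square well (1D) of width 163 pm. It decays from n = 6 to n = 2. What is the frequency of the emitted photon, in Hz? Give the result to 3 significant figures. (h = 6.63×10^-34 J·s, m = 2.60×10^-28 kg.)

E_1 = h²/(8mL²) = 7.954×10^-21 J and ΔE = (6² − 2²)E_1 = 2.545×10^-19 J.
f = ΔE/h = 2.545×10^-19/6.63×10^-34 = 3.84×10^14 Hz.

f = 3.84×10^14 Hz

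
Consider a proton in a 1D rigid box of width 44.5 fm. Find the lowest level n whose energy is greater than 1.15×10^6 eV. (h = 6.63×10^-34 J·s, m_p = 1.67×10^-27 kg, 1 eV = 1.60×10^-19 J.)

n = 4

E_1 = h²/(8m_pL²) = 1.662×10^-14 J = 1.039×10^5 eV.
Need n² > 1.15×10^6/1.039×10^5 = 11.07, i.e. n > 3.327.
The smallest integer satisfying this is n = 4.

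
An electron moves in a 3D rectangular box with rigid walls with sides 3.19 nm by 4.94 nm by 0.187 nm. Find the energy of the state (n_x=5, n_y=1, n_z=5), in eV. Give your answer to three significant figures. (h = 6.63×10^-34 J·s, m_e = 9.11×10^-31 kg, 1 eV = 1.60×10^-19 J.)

For a 3D rectangular well E = (h²/8m_e)·Σ n_i²/L_i² = (6.63×10^-34)²/(8·9.11×10^-31) · [5²/(3.19 nm)² + 1²/(4.94 nm)² + 5²/(0.187 nm)²].
Evaluating gives E = 4.327×10^-17 J = 270 eV.

E = 270 eV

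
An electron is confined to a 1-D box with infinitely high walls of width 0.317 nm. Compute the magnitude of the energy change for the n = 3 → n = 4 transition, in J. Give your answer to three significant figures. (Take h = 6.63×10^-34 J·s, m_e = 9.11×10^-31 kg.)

E_1 = h²/(8m_eL²) = 6.002×10^-19 J.
|ΔE| = |3² − 4²|·E_1 = 7·6.002×10^-19 J = 4.20×10^-18 J.

|ΔE| = 4.20×10^-18 J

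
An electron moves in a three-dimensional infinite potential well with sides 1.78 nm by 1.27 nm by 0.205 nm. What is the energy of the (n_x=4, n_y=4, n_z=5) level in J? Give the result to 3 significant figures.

For a 3D rectangular well E = (h²/8m_e)·Σ n_i²/L_i² = (6.626×10^-34)²/(8·9.109×10^-31) · [4²/(1.78 nm)² + 4²/(1.27 nm)² + 5²/(0.205 nm)²].
Evaluating gives E = 3.67×10^-17 J.

E = 3.67×10^-17 J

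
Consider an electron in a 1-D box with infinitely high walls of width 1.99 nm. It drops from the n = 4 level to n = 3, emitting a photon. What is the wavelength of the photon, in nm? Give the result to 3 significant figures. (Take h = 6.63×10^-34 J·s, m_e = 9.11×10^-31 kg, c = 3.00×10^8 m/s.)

E_1 = h²/(8m_eL²) = 1.523×10^-20 J, so ΔE = (4² − 3²)E_1 = 1.066×10^-19 J.
λ = hc/ΔE = (6.63×10^-34·3.00×10^8)/1.066×10^-19 = 1.87×10^-6 m = 1.87×10^3 nm.

λ = 1.87×10^3 nm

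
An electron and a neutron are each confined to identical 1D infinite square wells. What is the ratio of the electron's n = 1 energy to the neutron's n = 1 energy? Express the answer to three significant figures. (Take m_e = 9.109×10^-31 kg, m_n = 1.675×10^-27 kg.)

1.84×10^3

E_n ∝ 1/m at fixed n and L, so the ratio is m_n/m_e = 1.675×10^-27/9.109×10^-31 = 1.84×10^3.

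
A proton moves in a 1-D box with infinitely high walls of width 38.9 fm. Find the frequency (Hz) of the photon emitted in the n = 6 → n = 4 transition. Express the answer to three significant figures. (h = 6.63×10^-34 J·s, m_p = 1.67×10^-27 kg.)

E_1 = h²/(8m_pL²) = 2.174×10^-14 J and ΔE = (6² − 4²)E_1 = 4.348×10^-13 J.
f = ΔE/h = 4.348×10^-13/6.63×10^-34 = 6.56×10^20 Hz.

f = 6.56×10^20 Hz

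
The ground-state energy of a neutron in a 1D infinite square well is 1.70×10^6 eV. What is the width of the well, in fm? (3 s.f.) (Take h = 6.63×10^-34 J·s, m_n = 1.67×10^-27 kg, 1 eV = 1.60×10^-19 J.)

L = 11.0 fm

From E_n = n²h²/(8m_nL²), L = n·h/√(8m_nE_n).
E_1 = 1.70×10^6 eV = 2.720×10^-13 J, so L = 1·6.63×10^-34/√(8·1.67×10^-27·2.720×10^-13) = 1.10×10^-14 m = 11.0 fm.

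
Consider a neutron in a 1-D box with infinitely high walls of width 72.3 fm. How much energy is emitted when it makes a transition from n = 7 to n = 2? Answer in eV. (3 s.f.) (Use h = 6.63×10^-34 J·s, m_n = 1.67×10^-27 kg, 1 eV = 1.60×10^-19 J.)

|ΔE| = 1.77×10^6 eV

E_1 = h²/(8m_nL²) = 6.294×10^-15 J.
|ΔE| = |7² − 2²|·E_1 = 45·6.294×10^-15 J = 2.832×10^-13 J = 1.77×10^6 eV.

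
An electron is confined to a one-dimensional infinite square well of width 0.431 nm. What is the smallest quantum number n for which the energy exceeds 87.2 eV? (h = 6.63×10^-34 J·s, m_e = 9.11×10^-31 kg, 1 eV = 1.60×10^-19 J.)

n = 7

E_1 = h²/(8m_eL²) = 3.247×10^-19 J = 2.029 eV.
Need n² > 87.2/2.029 = 42.98, i.e. n > 6.556.
The smallest integer satisfying this is n = 7.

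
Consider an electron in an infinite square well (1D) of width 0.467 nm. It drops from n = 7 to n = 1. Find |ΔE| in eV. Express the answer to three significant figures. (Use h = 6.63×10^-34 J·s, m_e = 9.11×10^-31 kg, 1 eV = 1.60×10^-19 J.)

E_1 = h²/(8m_eL²) = 2.766×10^-19 J.
|ΔE| = |7² − 1²|·E_1 = 48·2.766×10^-19 J = 1.328×10^-17 J = 83.0 eV.

|ΔE| = 83.0 eV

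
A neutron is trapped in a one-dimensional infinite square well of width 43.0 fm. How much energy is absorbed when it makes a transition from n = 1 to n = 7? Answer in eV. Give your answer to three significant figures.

|ΔE| = 5.31×10^6 eV

E_1 = h²/(8m_nL²) = 1.772×10^-14 J.
|ΔE| = |1² − 7²|·E_1 = 48·1.772×10^-14 J = 8.506×10^-13 J = 5.31×10^6 eV.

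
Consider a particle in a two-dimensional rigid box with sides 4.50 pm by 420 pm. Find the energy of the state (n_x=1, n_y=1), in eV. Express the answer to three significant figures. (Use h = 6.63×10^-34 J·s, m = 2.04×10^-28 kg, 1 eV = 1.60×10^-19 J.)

For a 2D rectangular well E = (h²/8m)·Σ n_i²/L_i² = (6.63×10^-34)²/(8·2.04×10^-28) · [1²/(4.50 pm)² + 1²/(420 pm)²].
Evaluating gives E = 1.330×10^-17 J = 83.1 eV.

E = 83.1 eV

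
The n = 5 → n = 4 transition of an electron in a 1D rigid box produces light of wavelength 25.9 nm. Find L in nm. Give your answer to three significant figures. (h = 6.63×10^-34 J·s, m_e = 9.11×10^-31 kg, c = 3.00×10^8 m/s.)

L = 0.266 nm

The photon carries ΔE = hc/λ = 6.63×10^-34·3.00×10^8/2.59×10^-8 m = 7.680×10^-18 J.
Since ΔE = (5² − 4²)E_1, E_1 = 8.533×10^-19 J, and L = h/√(8m_eE_1) = 2.66×10^-10 m = 0.266 nm.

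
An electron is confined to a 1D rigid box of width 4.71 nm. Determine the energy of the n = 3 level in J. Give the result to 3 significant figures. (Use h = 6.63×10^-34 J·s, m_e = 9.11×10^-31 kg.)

E_3 = 2.45×10^-20 J

For an infinite well E_n = n²h²/(8m_eL²), so E_1 = h²/(8m_eL²) = (6.63×10^-34)²/(8·9.11×10^-31·(4.71×10^-9 m)²) = 2.719×10^-21 J.
Then E_3 = 3²·E_1 = 9·2.719×10^-21 J = 2.45×10^-20 J.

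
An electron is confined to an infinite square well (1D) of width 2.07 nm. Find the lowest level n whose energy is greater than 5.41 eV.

E_1 = h²/(8m_eL²) = 1.406×10^-20 J = 0.08777 eV.
Need n² > 5.41/0.08777 = 61.64, i.e. n > 7.851.
The smallest integer satisfying this is n = 8.

n = 8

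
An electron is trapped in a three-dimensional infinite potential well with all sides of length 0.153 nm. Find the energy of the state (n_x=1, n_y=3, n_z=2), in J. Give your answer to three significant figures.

E = 3.60×10^-17 J

For a 3D rectangular well E = (h²/8m_e)·Σ n_i²/L_i² = (6.626×10^-34)²/(8·9.109×10^-31) · [1²/(0.153 nm)² + 3²/(0.153 nm)² + 2²/(0.153 nm)²].
Evaluating gives E = 3.60×10^-17 J.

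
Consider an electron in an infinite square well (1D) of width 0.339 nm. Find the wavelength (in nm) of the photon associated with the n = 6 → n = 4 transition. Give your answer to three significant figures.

E_1 = h²/(8m_eL²) = 5.243×10^-19 J, so ΔE = (6² − 4²)E_1 = 1.049×10^-17 J.
λ = hc/ΔE = (6.626×10^-34·2.998×10^8)/1.049×10^-17 = 1.89×10^-8 m = 18.9 nm.

λ = 18.9 nm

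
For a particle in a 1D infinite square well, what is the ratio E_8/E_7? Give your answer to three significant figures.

E_n ∝ n², so E_8/E_7 = 8²/7² = 64/49 = 1.31.

1.31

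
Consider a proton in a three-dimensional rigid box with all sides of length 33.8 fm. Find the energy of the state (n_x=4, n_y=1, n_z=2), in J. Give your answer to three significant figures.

E = 6.03×10^-13 J

For a 3D rectangular well E = (h²/8m_p)·Σ n_i²/L_i² = (6.626×10^-34)²/(8·1.673×10^-27) · [4²/(33.8 fm)² + 1²/(33.8 fm)² + 2²/(33.8 fm)²].
Evaluating gives E = 6.03×10^-13 J.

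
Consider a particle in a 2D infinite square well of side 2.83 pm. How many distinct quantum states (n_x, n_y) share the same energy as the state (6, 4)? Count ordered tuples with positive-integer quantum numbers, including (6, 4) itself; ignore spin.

The level has n_x² + n_y² = 52. The ordered positive-integer solutions are (4, 6), (6, 4).
That gives 2 states.

degeneracy = 2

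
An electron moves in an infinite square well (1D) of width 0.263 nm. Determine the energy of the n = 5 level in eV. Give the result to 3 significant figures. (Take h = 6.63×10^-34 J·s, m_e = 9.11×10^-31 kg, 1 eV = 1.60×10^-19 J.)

E_5 = 136 eV

For an infinite well E_n = n²h²/(8m_eL²), so E_1 = h²/(8m_eL²) = (6.63×10^-34)²/(8·9.11×10^-31·(2.63×10^-10 m)²) = 8.720×10^-19 J.
Then E_5 = 5²·E_1 = 25·8.720×10^-19 J = 2.180×10^-17 J.
Converting, E_5 = 2.180×10^-17 J / (1.60×10^-19 J/eV) = 136 eV.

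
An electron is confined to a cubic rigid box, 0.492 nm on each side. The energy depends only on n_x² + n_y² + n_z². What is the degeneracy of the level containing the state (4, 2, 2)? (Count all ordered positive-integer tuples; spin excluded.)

The level has n_x² + n_y² + n_z² = 24. The ordered positive-integer solutions are (2, 2, 4), (2, 4, 2), (4, 2, 2).
That gives 3 states.

degeneracy = 3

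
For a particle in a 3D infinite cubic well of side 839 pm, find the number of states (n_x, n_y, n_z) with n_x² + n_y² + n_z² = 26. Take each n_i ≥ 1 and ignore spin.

The level has n_x² + n_y² + n_z² = 26. The ordered positive-integer solutions are (1, 3, 4), (1, 4, 3), (3, 1, 4), (3, 4, 1), (4, 1, 3), (4, 3, 1).
That gives 6 states.

degeneracy = 6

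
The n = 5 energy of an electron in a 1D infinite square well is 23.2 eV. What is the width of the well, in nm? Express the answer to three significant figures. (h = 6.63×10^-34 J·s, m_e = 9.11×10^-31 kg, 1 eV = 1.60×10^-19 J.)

L = 0.637 nm

From E_n = n²h²/(8m_eL²), L = n·h/√(8m_eE_n).
E_5 = 23.2 eV = 3.712×10^-18 J, so L = 5·6.63×10^-34/√(8·9.11×10^-31·3.712×10^-18) = 6.37×10^-10 m = 0.637 nm.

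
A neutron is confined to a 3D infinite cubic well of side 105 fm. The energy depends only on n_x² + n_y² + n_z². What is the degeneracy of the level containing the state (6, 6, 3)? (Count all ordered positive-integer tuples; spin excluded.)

degeneracy = 12

The level has n_x² + n_y² + n_z² = 81. The ordered positive-integer solutions are (1, 4, 8), (1, 8, 4), (3, 6, 6), (4, 1, 8), (4, 4, 7), (4, 7, 4), (4, 8, 1), (6, 3, 6), (6, 6, 3), (7, 4, 4), (8, 1, 4), (8, 4, 1).
That gives 12 states.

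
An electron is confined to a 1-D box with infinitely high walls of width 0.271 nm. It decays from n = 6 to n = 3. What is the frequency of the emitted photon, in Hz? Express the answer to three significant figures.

E_1 = h²/(8m_eL²) = 8.204×10^-19 J and ΔE = (6² − 3²)E_1 = 2.215×10^-17 J.
f = ΔE/h = 2.215×10^-17/6.626×10^-34 = 3.34×10^16 Hz.

f = 3.34×10^16 Hz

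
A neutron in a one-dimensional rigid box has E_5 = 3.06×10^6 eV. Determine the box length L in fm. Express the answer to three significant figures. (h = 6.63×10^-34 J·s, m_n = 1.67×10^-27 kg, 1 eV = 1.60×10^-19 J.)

L = 41.0 fm

From E_n = n²h²/(8m_nL²), L = n·h/√(8m_nE_n).
E_5 = 3.06×10^6 eV = 4.896×10^-13 J, so L = 5·6.63×10^-34/√(8·1.67×10^-27·4.896×10^-13) = 4.10×10^-14 m = 41.0 fm.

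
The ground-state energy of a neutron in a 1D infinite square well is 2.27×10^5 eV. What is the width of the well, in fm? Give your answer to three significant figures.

L = 30.0 fm

From E_n = n²h²/(8m_nL²), L = n·h/√(8m_nE_n).
E_1 = 2.27×10^5 eV = 3.637×10^-14 J, so L = 1·6.626×10^-34/√(8·1.675×10^-27·3.637×10^-14) = 3.00×10^-14 m = 30.0 fm.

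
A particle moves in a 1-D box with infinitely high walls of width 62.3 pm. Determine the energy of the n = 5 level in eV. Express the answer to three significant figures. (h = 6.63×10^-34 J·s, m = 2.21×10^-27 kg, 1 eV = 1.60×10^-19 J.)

For an infinite well E_n = n²h²/(8mL²), so E_1 = h²/(8mL²) = (6.63×10^-34)²/(8·2.21×10^-27·(6.23×10^-11 m)²) = 6.406×10^-21 J.
Then E_5 = 5²·E_1 = 25·6.406×10^-21 J = 1.601×10^-19 J.
Converting, E_5 = 1.601×10^-19 J / (1.60×10^-19 J/eV) = 1.00 eV.

E_5 = 1.00 eV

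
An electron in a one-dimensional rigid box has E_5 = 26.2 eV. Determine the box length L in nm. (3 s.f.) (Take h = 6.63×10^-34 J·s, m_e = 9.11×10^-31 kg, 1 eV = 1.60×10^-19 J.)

L = 0.600 nm

From E_n = n²h²/(8m_eL²), L = n·h/√(8m_eE_n).
E_5 = 26.2 eV = 4.192×10^-18 J, so L = 5·6.63×10^-34/√(8·9.11×10^-31·4.192×10^-18) = 6.00×10^-10 m = 0.600 nm.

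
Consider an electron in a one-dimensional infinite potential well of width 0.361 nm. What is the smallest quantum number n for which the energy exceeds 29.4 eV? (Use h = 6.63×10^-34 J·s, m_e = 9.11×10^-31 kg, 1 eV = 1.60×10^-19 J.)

E_1 = h²/(8m_eL²) = 4.628×10^-19 J = 2.893 eV.
Need n² > 29.4/2.893 = 10.16, i.e. n > 3.187.
The smallest integer satisfying this is n = 4.

n = 4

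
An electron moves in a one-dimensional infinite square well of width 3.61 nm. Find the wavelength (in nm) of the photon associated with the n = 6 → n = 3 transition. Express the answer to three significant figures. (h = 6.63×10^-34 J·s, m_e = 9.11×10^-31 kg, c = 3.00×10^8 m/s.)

E_1 = h²/(8m_eL²) = 4.628×10^-21 J, so ΔE = (6² − 3²)E_1 = 1.250×10^-19 J.
λ = hc/ΔE = (6.63×10^-34·3.00×10^8)/1.250×10^-19 = 1.59×10^-6 m = 1.59×10^3 nm.

λ = 1.59×10^3 nm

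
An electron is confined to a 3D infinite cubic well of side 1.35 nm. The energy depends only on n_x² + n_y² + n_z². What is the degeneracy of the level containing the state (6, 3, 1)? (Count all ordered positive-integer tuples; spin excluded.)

The level has n_x² + n_y² + n_z² = 46. The ordered positive-integer solutions are (1, 3, 6), (1, 6, 3), (3, 1, 6), (3, 6, 1), (6, 1, 3), (6, 3, 1).
That gives 6 states.

degeneracy = 6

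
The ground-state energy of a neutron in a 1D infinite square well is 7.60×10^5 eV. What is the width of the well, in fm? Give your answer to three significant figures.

L = 16.4 fm

From E_n = n²h²/(8m_nL²), L = n·h/√(8m_nE_n).
E_1 = 7.60×10^5 eV = 1.218×10^-13 J, so L = 1·6.626×10^-34/√(8·1.675×10^-27·1.218×10^-13) = 1.64×10^-14 m = 16.4 fm.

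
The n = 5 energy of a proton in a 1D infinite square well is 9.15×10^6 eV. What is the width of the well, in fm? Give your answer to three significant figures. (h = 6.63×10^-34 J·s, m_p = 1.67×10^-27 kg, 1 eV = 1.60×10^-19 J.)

L = 23.7 fm

From E_n = n²h²/(8m_pL²), L = n·h/√(8m_pE_n).
E_5 = 9.15×10^6 eV = 1.464×10^-12 J, so L = 5·6.63×10^-34/√(8·1.67×10^-27·1.464×10^-12) = 2.37×10^-14 m = 23.7 fm.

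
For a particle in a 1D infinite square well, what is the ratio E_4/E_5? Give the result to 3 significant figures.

E_n ∝ n², so E_4/E_5 = 4²/5² = 16/25 = 0.640.

0.640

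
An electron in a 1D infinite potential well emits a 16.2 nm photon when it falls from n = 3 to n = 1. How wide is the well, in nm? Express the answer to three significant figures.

L = 0.198 nm

The photon carries ΔE = hc/λ = 6.626×10^-34·2.998×10^8/1.62×10^-8 m = 1.226×10^-17 J.
Since ΔE = (3² − 1²)E_1, E_1 = 1.532×10^-18 J, and L = h/√(8m_eE_1) = 1.98×10^-10 m = 0.198 nm.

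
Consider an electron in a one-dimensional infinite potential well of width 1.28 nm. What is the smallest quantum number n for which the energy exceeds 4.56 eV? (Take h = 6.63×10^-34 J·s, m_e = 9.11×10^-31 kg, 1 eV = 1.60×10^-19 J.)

n = 5

E_1 = h²/(8m_eL²) = 3.681×10^-20 J = 0.2301 eV.
Need n² > 4.56/0.2301 = 19.82, i.e. n > 4.452.
The smallest integer satisfying this is n = 5.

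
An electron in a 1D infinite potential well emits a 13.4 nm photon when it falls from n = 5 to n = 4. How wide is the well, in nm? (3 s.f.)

The photon carries ΔE = hc/λ = 6.626×10^-34·2.998×10^8/1.34×10^-8 m = 1.482×10^-17 J.
Since ΔE = (5² − 4²)E_1, E_1 = 1.647×10^-18 J, and L = h/√(8m_eE_1) = 1.91×10^-10 m = 0.191 nm.

L = 0.191 nm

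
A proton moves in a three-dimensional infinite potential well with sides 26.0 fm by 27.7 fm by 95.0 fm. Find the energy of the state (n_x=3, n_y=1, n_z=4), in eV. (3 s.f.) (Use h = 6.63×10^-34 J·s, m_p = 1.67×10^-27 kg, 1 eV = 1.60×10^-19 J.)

For a 3D rectangular well E = (h²/8m_p)·Σ n_i²/L_i² = (6.63×10^-34)²/(8·1.67×10^-27) · [3²/(26.0 fm)² + 1²/(27.7 fm)² + 4²/(95.0 fm)²].
Evaluating gives E = 5.393×10^-13 J = 3.37×10^6 eV.

E = 3.37×10^6 eV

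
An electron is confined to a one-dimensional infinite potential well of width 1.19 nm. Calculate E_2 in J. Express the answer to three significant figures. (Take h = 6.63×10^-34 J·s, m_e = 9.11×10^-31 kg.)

E_2 = 1.70×10^-19 J

For an infinite well E_n = n²h²/(8m_eL²), so E_1 = h²/(8m_eL²) = (6.63×10^-34)²/(8·9.11×10^-31·(1.19×10^-9 m)²) = 4.259×10^-20 J.
Then E_2 = 2²·E_1 = 4·4.259×10^-20 J = 1.70×10^-19 J.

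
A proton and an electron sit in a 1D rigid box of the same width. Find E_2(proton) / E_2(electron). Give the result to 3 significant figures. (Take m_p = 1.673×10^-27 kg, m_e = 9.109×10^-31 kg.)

5.44×10^-4

E_n ∝ 1/m at fixed n and L, so the ratio is m_e/m_p = 9.109×10^-31/1.673×10^-27 = 5.44×10^-4.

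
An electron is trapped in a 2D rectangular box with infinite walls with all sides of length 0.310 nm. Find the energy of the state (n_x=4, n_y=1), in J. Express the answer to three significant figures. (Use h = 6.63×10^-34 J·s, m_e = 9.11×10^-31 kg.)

For a 2D rectangular well E = (h²/8m_e)·Σ n_i²/L_i² = (6.63×10^-34)²/(8·9.11×10^-31) · [4²/(0.310 nm)² + 1²/(0.310 nm)²].
Evaluating gives E = 1.07×10^-17 J.

E = 1.07×10^-17 J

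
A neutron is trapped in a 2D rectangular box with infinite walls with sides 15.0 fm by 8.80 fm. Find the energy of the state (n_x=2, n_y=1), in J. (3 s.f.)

E = 1.01×10^-12 J

For a 2D rectangular well E = (h²/8m_n)·Σ n_i²/L_i² = (6.626×10^-34)²/(8·1.675×10^-27) · [2²/(15.0 fm)² + 1²/(8.80 fm)²].
Evaluating gives E = 1.01×10^-12 J.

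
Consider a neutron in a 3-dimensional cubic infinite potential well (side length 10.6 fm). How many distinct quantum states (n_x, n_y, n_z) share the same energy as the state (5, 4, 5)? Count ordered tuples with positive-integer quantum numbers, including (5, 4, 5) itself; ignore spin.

The level has n_x² + n_y² + n_z² = 66. The ordered positive-integer solutions are (1, 1, 8), (1, 4, 7), (1, 7, 4), (1, 8, 1), (4, 1, 7), (4, 5, 5), (4, 7, 1), (5, 4, 5), (5, 5, 4), (7, 1, 4), (7, 4, 1), (8, 1, 1).
That gives 12 states.

degeneracy = 12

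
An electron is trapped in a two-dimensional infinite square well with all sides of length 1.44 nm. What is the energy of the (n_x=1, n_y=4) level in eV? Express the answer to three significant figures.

For a 2D rectangular well E = (h²/8m_e)·Σ n_i²/L_i² = (6.626×10^-34)²/(8·9.109×10^-31) · [1²/(1.44 nm)² + 4²/(1.44 nm)²].
Evaluating gives E = 4.939×10^-19 J = 3.08 eV.

E = 3.08 eV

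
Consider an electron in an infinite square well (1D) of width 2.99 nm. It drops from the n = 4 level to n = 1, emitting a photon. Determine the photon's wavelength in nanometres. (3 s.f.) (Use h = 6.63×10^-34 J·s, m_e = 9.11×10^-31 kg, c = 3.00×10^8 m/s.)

E_1 = h²/(8m_eL²) = 6.746×10^-21 J, so ΔE = (4² − 1²)E_1 = 1.012×10^-19 J.
λ = hc/ΔE = (6.63×10^-34·3.00×10^8)/1.012×10^-19 = 1.97×10^-6 m = 1.97×10^3 nm.

λ = 1.97×10^3 nm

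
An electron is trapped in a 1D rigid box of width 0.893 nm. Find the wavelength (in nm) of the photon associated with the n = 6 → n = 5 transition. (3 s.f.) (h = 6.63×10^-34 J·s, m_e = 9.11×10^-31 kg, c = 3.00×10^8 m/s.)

E_1 = h²/(8m_eL²) = 7.563×10^-20 J, so ΔE = (6² − 5²)E_1 = 8.319×10^-19 J.
λ = hc/ΔE = (6.63×10^-34·3.00×10^8)/8.319×10^-19 = 2.39×10^-7 m = 239 nm.

λ = 239 nm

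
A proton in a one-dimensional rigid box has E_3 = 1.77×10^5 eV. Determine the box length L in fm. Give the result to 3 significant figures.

From E_n = n²h²/(8m_pL²), L = n·h/√(8m_pE_n).
E_3 = 1.77×10^5 eV = 2.836×10^-14 J, so L = 3·6.626×10^-34/√(8·1.673×10^-27·2.836×10^-14) = 1.02×10^-13 m = 102 fm.

L = 102 fm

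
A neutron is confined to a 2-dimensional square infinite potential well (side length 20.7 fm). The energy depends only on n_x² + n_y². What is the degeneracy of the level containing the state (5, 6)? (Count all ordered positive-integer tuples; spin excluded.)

The level has n_x² + n_y² = 61. The ordered positive-integer solutions are (5, 6), (6, 5).
That gives 2 states.

degeneracy = 2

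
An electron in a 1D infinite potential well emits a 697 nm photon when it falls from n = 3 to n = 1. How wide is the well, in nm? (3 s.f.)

L = 1.30 nm

The photon carries ΔE = hc/λ = 6.626×10^-34·2.998×10^8/6.97×10^-7 m = 2.850×10^-19 J.
Since ΔE = (3² − 1²)E_1, E_1 = 3.562×10^-20 J, and L = h/√(8m_eE_1) = 1.30×10^-9 m = 1.30 nm.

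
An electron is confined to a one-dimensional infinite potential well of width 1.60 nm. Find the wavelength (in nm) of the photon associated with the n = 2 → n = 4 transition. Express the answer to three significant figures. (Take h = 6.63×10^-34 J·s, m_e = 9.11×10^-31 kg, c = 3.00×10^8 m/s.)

λ = 704 nm

E_1 = h²/(8m_eL²) = 2.356×10^-20 J, so ΔE = (4² − 2²)E_1 = 2.827×10^-19 J.
λ = hc/ΔE = (6.63×10^-34·3.00×10^8)/2.827×10^-19 = 7.04×10^-7 m = 704 nm.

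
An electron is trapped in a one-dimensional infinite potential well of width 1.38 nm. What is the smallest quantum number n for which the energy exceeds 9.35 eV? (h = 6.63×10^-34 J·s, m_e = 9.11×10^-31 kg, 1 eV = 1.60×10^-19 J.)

E_1 = h²/(8m_eL²) = 3.167×10^-20 J = 0.1979 eV.
Need n² > 9.35/0.1979 = 47.25, i.e. n > 6.874.
The smallest integer satisfying this is n = 7.

n = 7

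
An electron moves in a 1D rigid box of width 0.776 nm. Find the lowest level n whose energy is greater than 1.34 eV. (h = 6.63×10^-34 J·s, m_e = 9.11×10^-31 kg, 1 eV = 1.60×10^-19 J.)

n = 2

E_1 = h²/(8m_eL²) = 1.002×10^-19 J = 0.6263 eV.
Need n² > 1.34/0.6263 = 2.140, i.e. n > 1.463.
The smallest integer satisfying this is n = 2.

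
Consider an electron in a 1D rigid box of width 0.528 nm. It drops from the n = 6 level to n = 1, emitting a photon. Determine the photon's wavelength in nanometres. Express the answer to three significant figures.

λ = 26.3 nm

E_1 = h²/(8m_eL²) = 2.161×10^-19 J, so ΔE = (6² − 1²)E_1 = 7.563×10^-18 J.
λ = hc/ΔE = (6.626×10^-34·2.998×10^8)/7.563×10^-18 = 2.63×10^-8 m = 26.3 nm.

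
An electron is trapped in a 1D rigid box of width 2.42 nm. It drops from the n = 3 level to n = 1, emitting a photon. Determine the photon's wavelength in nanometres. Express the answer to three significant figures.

λ = 2.41×10^3 nm

E_1 = h²/(8m_eL²) = 1.029×10^-20 J, so ΔE = (3² − 1²)E_1 = 8.232×10^-20 J.
λ = hc/ΔE = (6.626×10^-34·2.998×10^8)/8.232×10^-20 = 2.41×10^-6 m = 2.41×10^3 nm.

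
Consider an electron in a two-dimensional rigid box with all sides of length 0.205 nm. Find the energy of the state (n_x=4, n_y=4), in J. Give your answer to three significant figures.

For a 2D rectangular well E = (h²/8m_e)·Σ n_i²/L_i² = (6.626×10^-34)²/(8·9.109×10^-31) · [4²/(0.205 nm)² + 4²/(0.205 nm)²].
Evaluating gives E = 4.59×10^-17 J.

E = 4.59×10^-17 J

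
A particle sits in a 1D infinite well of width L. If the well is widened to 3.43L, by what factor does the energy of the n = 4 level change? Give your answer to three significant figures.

0.0850

E_n ∝ 1/L², so the energy scales by 1/3.43² = 0.0850.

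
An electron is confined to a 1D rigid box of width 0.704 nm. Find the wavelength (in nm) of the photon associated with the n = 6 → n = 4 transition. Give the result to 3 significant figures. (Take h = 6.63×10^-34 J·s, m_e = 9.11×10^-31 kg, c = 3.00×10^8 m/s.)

E_1 = h²/(8m_eL²) = 1.217×10^-19 J, so ΔE = (6² − 4²)E_1 = 2.434×10^-18 J.
λ = hc/ΔE = (6.63×10^-34·3.00×10^8)/2.434×10^-18 = 8.17×10^-8 m = 81.7 nm.

λ = 81.7 nm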